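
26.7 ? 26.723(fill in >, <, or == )<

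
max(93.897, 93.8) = 93.897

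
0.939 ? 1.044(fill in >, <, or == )<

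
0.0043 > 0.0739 False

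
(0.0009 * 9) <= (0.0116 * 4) True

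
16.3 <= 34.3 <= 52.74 True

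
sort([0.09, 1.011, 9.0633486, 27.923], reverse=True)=[27.923, 9.0633486, 1.011, 0.09]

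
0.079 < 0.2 True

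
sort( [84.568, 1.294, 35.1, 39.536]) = [1.294, 35.1, 39.536, 84.568]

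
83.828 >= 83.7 True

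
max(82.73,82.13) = 82.73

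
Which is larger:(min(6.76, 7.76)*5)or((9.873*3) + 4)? (min(6.76, 7.76)*5)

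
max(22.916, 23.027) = 23.027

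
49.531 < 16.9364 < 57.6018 False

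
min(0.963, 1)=0.963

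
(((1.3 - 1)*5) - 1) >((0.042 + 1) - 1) True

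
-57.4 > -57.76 True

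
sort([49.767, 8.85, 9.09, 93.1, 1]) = [1, 8.85, 9.09, 49.767, 93.1]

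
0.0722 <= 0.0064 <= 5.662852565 False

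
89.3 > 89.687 False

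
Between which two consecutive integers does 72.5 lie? 72 and 73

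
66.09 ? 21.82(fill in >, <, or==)>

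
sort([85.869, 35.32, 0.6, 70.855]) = [0.6, 35.32, 70.855, 85.869]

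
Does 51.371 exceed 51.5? No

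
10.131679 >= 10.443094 False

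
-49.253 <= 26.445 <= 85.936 True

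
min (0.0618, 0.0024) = 0.0024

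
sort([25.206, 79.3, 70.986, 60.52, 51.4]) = [25.206, 51.4, 60.52, 70.986, 79.3]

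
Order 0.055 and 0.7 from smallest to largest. 0.055, 0.7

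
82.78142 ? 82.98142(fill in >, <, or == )<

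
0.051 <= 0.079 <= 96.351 True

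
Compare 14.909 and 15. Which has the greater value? 15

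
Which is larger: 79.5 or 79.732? 79.732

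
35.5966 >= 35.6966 False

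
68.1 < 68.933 True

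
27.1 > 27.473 False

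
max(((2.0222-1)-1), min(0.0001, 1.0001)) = 0.0222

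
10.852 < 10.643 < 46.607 False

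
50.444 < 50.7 True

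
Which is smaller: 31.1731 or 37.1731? 31.1731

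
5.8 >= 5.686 True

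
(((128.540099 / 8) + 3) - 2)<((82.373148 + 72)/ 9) True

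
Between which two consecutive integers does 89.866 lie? 89 and 90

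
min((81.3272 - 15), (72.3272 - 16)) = 56.3272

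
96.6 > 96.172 True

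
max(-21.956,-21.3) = -21.3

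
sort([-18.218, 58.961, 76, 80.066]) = [-18.218, 58.961, 76, 80.066]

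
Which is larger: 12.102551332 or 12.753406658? 12.753406658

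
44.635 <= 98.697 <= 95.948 False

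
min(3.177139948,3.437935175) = 3.177139948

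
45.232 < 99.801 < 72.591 False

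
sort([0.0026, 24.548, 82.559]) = [0.0026, 24.548, 82.559]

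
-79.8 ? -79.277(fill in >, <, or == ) <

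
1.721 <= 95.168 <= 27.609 False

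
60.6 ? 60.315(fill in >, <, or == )>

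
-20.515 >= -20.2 False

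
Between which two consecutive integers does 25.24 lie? 25 and 26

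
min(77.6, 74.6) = 74.6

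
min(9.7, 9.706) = 9.7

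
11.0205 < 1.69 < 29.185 False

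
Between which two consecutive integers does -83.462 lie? -84 and -83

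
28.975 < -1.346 False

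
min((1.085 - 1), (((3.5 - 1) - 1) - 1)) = 0.085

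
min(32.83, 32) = 32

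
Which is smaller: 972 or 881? 881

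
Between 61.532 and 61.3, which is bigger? 61.532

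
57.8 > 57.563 True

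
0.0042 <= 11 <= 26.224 True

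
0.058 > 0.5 False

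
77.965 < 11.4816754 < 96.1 False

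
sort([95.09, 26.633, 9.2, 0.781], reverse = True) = [95.09, 26.633, 9.2, 0.781]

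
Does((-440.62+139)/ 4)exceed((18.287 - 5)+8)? No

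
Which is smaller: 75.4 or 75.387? 75.387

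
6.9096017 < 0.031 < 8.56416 False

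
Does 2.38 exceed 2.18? Yes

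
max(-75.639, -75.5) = -75.5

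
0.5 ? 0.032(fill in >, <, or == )>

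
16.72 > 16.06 True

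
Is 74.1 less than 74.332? Yes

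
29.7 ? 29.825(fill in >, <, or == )<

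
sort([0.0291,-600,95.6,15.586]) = [-600,0.0291,15.586,95.6]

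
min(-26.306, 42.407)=-26.306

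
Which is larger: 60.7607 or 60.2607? 60.7607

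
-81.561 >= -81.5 False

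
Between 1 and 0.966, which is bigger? 1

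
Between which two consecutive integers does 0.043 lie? 0 and 1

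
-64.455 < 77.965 True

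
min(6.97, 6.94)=6.94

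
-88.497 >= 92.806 False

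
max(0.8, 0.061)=0.8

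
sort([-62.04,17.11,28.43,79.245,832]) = [-62.04,17.11,28.43,79.245,832]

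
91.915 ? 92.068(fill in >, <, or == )<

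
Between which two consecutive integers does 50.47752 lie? 50 and 51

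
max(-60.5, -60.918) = -60.5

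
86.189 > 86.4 False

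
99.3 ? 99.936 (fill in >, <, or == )<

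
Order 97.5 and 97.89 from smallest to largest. 97.5, 97.89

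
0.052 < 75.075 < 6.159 False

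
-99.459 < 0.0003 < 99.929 True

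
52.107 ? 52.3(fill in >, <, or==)<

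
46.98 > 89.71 False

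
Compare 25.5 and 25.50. They are equal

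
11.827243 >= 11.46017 True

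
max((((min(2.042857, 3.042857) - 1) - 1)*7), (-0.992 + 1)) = 0.299999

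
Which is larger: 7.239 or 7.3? 7.3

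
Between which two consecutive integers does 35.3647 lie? 35 and 36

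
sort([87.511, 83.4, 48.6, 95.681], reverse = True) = [95.681, 87.511, 83.4, 48.6]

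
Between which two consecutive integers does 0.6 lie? 0 and 1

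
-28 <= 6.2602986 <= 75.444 True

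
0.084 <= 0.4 True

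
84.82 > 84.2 True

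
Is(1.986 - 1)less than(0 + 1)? Yes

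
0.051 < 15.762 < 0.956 False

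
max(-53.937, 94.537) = 94.537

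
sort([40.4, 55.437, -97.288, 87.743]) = [-97.288, 40.4, 55.437, 87.743]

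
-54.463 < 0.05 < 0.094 True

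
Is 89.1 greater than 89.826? No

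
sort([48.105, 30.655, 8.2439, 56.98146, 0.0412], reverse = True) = [56.98146, 48.105, 30.655, 8.2439, 0.0412]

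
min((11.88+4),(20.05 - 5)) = 15.05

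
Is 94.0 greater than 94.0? No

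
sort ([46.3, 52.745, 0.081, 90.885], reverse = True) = [90.885, 52.745, 46.3, 0.081]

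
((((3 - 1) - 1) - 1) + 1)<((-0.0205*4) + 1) False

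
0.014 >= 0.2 False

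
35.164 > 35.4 False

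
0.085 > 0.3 False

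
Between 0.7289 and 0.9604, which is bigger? 0.9604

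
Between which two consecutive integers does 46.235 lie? 46 and 47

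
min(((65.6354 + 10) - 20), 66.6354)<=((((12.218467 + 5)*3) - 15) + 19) True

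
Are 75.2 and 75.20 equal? Yes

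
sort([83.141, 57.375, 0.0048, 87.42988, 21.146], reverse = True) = [87.42988, 83.141, 57.375, 21.146, 0.0048]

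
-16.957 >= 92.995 False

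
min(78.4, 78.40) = 78.4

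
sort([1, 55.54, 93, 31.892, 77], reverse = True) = [93, 77, 55.54, 31.892, 1]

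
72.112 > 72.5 False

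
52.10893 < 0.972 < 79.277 False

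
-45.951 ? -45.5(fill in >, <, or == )<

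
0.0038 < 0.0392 True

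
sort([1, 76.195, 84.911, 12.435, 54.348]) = [1, 12.435, 54.348, 76.195, 84.911]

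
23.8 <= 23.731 False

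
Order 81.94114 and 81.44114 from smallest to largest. 81.44114, 81.94114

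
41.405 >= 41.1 True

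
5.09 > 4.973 True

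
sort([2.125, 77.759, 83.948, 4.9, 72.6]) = [2.125, 4.9, 72.6, 77.759, 83.948]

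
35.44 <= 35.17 False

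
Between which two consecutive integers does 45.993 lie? 45 and 46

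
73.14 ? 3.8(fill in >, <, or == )>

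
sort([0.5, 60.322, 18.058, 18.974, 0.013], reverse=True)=[60.322, 18.974, 18.058, 0.5, 0.013]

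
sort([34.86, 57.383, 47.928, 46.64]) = [34.86, 46.64, 47.928, 57.383]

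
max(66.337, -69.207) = 66.337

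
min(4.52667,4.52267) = 4.52267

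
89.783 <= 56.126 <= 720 False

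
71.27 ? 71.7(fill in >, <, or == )<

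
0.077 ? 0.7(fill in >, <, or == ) <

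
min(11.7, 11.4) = 11.4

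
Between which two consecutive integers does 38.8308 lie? 38 and 39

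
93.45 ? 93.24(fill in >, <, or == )>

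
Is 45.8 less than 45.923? Yes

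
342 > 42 True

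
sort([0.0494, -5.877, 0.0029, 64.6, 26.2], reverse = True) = [64.6, 26.2, 0.0494, 0.0029, -5.877]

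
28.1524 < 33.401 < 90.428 True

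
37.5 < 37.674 True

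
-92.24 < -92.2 True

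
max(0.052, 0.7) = 0.7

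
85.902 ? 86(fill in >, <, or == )<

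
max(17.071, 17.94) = 17.94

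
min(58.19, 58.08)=58.08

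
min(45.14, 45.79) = 45.14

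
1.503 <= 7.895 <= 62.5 True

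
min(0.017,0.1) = 0.017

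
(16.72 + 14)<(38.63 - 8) False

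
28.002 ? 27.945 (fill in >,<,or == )>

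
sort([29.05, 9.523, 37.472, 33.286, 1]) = [1, 9.523, 29.05, 33.286, 37.472]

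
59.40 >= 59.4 True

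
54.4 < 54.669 True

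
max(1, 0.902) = 1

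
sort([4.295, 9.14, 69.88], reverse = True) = [69.88, 9.14, 4.295]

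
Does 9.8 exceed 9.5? Yes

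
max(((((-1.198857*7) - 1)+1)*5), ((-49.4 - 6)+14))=-41.4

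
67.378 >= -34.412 True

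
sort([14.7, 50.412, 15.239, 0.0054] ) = [0.0054, 14.7, 15.239, 50.412]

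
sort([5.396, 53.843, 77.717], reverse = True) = [77.717, 53.843, 5.396]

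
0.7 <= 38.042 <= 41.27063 True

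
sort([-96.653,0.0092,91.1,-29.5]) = [-96.653,-29.5,0.0092,91.1]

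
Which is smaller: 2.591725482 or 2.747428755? 2.591725482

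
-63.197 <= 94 True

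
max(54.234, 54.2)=54.234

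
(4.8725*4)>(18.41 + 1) True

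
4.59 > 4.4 True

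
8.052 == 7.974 False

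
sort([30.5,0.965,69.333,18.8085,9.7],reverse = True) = [69.333,30.5,18.8085,9.7,0.965]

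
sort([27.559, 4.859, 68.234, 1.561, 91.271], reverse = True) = [91.271, 68.234, 27.559, 4.859, 1.561]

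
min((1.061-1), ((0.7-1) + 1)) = 0.061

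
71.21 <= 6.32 False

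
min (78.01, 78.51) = 78.01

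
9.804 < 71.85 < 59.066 False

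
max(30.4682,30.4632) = 30.4682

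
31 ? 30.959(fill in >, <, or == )>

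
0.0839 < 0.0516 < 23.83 False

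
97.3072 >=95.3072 True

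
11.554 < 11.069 False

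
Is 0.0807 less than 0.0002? No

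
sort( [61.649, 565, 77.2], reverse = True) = [565, 77.2, 61.649]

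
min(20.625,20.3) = 20.3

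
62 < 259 True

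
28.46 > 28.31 True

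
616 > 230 True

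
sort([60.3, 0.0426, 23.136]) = [0.0426, 23.136, 60.3]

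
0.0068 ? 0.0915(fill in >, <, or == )<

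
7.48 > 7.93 False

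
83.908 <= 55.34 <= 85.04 False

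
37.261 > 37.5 False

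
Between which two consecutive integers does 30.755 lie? 30 and 31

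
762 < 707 False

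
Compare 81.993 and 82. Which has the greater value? 82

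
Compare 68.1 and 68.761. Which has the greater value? 68.761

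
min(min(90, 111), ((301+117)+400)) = 90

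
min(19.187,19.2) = 19.187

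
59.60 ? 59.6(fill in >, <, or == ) ==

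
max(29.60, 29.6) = 29.6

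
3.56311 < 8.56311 True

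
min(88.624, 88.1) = 88.1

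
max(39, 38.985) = 39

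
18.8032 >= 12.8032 True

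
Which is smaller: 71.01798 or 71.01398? 71.01398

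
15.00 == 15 True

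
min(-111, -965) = -965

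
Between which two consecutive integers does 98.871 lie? 98 and 99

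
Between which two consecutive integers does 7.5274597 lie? 7 and 8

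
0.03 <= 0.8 True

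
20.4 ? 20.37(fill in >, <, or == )>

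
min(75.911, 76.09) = 75.911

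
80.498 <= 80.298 False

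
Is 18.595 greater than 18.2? Yes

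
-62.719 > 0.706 False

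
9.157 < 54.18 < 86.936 True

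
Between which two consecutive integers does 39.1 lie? 39 and 40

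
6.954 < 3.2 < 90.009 False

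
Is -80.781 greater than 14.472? No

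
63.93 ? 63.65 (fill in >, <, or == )>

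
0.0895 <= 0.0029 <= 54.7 False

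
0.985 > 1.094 False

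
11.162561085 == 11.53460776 False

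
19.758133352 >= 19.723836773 True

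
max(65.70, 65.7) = 65.7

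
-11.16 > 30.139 False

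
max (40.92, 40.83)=40.92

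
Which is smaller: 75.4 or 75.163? 75.163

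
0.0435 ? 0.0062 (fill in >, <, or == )>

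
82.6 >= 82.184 True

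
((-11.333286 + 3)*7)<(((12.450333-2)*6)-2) True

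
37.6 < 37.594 False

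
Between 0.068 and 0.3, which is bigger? 0.3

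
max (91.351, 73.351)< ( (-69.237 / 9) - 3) False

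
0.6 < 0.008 False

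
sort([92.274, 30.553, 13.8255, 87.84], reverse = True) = [92.274, 87.84, 30.553, 13.8255]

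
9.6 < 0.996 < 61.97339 False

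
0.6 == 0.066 False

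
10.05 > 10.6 False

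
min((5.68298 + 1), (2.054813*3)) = 6.164439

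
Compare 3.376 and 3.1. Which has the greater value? 3.376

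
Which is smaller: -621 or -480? -621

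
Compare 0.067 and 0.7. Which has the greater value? 0.7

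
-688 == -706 False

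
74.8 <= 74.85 True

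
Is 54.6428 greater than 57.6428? No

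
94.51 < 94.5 False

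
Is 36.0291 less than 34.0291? No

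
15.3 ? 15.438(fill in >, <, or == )<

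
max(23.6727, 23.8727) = 23.8727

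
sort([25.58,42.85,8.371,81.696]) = [8.371,25.58,42.85,81.696]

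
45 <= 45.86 True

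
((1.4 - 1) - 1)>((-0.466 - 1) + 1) False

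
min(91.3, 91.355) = 91.3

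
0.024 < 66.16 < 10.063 False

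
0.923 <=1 True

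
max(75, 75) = 75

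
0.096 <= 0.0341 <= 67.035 False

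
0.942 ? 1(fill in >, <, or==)<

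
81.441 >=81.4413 False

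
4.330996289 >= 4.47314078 False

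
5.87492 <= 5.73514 False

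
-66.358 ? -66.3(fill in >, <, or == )<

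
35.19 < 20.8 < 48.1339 False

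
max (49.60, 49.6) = 49.6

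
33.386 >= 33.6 False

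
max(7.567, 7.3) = 7.567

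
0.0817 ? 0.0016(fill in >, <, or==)>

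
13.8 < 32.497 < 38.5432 True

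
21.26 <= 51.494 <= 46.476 False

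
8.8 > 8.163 True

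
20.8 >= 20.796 True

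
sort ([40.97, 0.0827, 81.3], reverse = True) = [81.3, 40.97, 0.0827]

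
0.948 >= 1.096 False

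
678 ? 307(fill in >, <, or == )>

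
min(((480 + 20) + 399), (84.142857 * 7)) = 588.999999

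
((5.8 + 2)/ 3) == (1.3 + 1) False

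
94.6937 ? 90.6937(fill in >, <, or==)>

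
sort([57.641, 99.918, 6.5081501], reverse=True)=[99.918, 57.641, 6.5081501]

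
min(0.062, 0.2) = 0.062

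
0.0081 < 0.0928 True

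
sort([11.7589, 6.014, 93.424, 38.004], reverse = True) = [93.424, 38.004, 11.7589, 6.014]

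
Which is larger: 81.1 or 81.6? 81.6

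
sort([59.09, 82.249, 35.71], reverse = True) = [82.249, 59.09, 35.71]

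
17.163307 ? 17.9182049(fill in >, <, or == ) <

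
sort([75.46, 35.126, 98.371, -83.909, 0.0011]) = [-83.909, 0.0011, 35.126, 75.46, 98.371]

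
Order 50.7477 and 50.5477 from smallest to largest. 50.5477, 50.7477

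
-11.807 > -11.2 False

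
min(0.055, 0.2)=0.055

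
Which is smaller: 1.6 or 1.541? 1.541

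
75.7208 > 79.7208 False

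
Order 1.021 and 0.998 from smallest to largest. 0.998, 1.021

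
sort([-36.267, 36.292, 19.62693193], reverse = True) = [36.292, 19.62693193, -36.267]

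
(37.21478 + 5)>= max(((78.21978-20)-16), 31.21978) False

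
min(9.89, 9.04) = 9.04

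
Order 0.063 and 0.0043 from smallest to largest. 0.0043, 0.063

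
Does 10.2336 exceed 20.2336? No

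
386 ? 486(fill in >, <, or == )<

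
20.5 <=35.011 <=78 True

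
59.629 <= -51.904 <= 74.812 False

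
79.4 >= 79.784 False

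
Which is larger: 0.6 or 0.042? 0.6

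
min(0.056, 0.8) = 0.056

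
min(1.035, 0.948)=0.948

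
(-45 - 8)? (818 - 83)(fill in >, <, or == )<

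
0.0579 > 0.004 True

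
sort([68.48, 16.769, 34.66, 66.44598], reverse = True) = [68.48, 66.44598, 34.66, 16.769]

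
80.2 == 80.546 False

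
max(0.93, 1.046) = 1.046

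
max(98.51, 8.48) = 98.51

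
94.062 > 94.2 False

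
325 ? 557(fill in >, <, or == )<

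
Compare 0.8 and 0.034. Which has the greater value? 0.8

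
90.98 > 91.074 False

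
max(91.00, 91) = 91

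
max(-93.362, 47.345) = 47.345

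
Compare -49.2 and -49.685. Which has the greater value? -49.2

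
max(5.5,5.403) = 5.5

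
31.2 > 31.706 False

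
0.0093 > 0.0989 False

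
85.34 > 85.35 False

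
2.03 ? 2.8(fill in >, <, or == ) <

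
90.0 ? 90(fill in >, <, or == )==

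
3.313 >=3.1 True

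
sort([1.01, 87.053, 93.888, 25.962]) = [1.01, 25.962, 87.053, 93.888]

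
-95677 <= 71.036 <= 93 True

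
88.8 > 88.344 True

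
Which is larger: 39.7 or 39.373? 39.7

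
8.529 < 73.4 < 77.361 True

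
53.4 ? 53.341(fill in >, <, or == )>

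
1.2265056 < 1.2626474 True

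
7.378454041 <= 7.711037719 True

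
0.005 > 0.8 False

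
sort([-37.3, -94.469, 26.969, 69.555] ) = [-94.469, -37.3, 26.969, 69.555]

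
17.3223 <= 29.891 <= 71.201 True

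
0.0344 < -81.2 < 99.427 False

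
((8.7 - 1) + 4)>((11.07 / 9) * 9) True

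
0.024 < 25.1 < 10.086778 False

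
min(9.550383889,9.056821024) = 9.056821024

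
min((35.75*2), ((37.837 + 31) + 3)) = 71.5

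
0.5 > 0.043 True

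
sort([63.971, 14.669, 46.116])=[14.669, 46.116, 63.971]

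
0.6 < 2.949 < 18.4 True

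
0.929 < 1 True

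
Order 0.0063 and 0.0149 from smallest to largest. 0.0063, 0.0149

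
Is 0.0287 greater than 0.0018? Yes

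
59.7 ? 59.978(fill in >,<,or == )<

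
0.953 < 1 True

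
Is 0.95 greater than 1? No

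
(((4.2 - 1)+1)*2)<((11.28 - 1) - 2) False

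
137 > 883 False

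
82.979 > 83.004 False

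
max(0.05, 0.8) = 0.8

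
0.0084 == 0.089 False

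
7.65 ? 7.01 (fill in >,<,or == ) >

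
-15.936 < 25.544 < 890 True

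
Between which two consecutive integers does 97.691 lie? 97 and 98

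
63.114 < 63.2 True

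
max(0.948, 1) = 1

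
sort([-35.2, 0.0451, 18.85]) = [-35.2, 0.0451, 18.85]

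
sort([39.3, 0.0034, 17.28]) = [0.0034, 17.28, 39.3]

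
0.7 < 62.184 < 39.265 False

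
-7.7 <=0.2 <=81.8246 True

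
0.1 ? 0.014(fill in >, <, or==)>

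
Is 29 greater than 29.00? No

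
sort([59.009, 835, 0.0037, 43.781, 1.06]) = [0.0037, 1.06, 43.781, 59.009, 835]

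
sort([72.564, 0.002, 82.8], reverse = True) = [82.8, 72.564, 0.002]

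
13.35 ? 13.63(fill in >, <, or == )<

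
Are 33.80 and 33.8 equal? Yes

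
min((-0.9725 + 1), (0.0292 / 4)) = 0.0073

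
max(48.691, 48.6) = 48.691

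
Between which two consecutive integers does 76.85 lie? 76 and 77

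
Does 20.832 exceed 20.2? Yes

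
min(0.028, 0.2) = 0.028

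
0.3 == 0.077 False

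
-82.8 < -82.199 True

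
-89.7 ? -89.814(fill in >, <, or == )>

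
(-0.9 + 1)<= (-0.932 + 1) False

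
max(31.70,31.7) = 31.7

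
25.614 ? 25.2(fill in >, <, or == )>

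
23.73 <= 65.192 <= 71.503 True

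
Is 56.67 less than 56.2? No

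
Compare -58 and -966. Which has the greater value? -58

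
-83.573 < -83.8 False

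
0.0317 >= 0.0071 True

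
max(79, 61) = 79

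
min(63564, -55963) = -55963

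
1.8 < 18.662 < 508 True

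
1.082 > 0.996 True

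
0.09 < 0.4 True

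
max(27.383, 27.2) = 27.383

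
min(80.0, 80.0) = 80.0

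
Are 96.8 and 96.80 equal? Yes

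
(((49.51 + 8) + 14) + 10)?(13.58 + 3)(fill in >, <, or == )>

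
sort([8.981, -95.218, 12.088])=[-95.218, 8.981, 12.088]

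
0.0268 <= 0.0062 False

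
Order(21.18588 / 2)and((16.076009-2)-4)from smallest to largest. ((16.076009-2)-4), (21.18588 / 2)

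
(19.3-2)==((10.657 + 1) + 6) False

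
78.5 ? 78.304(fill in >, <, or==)>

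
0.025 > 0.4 False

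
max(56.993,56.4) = 56.993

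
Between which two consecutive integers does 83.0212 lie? 83 and 84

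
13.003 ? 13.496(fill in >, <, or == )<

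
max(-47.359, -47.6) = -47.359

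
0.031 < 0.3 True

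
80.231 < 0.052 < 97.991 False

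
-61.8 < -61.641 True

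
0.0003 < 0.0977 True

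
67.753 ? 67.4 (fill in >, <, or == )>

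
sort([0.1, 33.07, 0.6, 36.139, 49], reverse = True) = [49, 36.139, 33.07, 0.6, 0.1]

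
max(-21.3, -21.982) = -21.3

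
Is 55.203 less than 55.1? No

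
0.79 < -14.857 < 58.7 False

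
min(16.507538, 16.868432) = 16.507538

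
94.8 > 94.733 True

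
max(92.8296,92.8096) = 92.8296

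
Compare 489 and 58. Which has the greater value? 489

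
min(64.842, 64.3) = 64.3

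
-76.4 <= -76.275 True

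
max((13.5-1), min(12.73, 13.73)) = 12.73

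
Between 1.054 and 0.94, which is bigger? 1.054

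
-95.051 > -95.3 True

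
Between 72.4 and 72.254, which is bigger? 72.4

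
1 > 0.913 True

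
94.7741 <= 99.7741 True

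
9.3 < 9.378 True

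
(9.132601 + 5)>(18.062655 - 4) True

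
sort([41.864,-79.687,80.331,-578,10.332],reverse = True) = [80.331,41.864,10.332,-79.687,-578]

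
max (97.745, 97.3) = 97.745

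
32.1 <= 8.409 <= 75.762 False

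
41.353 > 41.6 False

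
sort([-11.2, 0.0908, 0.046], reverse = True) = [0.0908, 0.046, -11.2]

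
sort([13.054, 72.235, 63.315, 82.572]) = [13.054, 63.315, 72.235, 82.572]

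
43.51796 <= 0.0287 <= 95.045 False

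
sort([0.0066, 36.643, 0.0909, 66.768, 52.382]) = [0.0066, 0.0909, 36.643, 52.382, 66.768]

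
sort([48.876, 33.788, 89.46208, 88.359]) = [33.788, 48.876, 88.359, 89.46208]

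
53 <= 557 True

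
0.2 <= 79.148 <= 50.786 False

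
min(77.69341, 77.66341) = 77.66341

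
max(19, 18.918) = 19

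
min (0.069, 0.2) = 0.069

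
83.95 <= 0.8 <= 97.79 False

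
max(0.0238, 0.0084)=0.0238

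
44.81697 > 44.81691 True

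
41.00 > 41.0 False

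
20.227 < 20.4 True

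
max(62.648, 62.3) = 62.648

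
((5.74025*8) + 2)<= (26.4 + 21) False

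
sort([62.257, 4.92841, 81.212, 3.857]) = [3.857, 4.92841, 62.257, 81.212]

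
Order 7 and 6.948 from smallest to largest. 6.948, 7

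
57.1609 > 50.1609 True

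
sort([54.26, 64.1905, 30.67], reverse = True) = [64.1905, 54.26, 30.67]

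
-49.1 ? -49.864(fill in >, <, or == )>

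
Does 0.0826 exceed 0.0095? Yes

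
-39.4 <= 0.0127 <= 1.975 True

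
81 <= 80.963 False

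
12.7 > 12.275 True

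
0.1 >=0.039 True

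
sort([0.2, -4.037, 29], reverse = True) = [29, 0.2, -4.037]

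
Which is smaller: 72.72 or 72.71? 72.71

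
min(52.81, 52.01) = 52.01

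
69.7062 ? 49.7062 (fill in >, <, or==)>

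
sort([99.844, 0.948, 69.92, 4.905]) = [0.948, 4.905, 69.92, 99.844]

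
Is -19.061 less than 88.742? Yes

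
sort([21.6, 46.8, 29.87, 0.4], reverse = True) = [46.8, 29.87, 21.6, 0.4]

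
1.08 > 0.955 True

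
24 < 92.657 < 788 True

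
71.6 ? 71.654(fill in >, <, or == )<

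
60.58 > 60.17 True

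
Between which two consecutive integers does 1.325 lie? 1 and 2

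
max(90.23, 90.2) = 90.23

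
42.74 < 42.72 False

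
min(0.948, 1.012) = 0.948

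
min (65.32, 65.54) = 65.32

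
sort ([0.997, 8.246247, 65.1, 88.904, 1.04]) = [0.997, 1.04, 8.246247, 65.1, 88.904]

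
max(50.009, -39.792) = 50.009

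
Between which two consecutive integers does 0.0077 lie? 0 and 1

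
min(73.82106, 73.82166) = 73.82106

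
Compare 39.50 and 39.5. They are equal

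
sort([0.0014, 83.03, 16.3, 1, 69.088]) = [0.0014, 1, 16.3, 69.088, 83.03]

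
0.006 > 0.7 False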